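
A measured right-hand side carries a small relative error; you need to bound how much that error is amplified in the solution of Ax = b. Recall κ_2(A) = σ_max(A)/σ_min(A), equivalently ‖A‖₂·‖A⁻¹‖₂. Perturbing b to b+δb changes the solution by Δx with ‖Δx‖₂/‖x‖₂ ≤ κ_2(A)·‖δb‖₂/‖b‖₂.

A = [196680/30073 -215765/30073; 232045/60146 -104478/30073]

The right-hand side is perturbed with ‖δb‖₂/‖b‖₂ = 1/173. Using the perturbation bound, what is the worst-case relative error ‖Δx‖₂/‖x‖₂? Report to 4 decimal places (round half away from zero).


M = AᵀA = [721719625/12517444 -188783595/3129361; -188783595/3129361 198858781/3129361]. tr(M)=1803989/14884, det(M)=366025/14884
eigenvalues of AᵀA: λ = (tr ± √(tr²−4·det))/2 = 121, 3025/14884
κ_2(A) = √(λ_max/λ_min) = √(121 / (3025/14884)) = 24.4000
κ_2(A)·‖δb‖/‖b‖ = 0.1410

0.1410


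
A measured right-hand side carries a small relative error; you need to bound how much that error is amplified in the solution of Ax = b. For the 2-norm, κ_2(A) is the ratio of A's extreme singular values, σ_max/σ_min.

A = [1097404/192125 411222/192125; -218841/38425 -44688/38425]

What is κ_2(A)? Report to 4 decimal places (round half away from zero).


12.7200

form AᵀA = [2855624401/43890625 827307768/43890625; 827307768/43890625 260438724/43890625] with trace 4985701/70225 and determinant 86436/2809
eigenvalues of AᵀA: λ = (tr ± √(tr²−4·det))/2 = 1764/25, 1225/2809
κ = σ_max/σ_min = (42/5)/(35/53) = 12.7200


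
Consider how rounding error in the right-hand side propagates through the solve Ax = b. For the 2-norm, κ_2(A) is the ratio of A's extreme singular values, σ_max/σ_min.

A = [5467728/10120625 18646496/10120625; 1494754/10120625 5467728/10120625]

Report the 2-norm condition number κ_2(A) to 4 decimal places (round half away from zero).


202.4125

form AᵀA = [51408542404/163883280625 176203002528/163883280625; 176203002528/163883280625 604140580096/163883280625] with trace 1048878596/262213249 and determinant 102400/262213249
λ_max, λ_min = (1048878596/262213249 ± √1100038906600140816/68755787951136001)/2 = 4, 25600/262213249
σ_max=√4=2, σ_min=√(25600/262213249)=(160/16193) → κ = 202.4125


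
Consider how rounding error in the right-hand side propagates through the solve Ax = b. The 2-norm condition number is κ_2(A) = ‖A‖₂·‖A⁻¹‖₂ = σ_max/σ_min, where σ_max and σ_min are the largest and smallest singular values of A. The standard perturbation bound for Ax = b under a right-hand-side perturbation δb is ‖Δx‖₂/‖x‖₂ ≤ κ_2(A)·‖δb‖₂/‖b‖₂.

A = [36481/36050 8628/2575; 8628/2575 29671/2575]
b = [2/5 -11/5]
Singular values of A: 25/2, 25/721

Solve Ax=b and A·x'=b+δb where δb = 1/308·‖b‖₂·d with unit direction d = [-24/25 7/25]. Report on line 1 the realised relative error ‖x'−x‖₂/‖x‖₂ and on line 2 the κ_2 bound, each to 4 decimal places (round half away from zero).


largest singular value 25/2, smallest 25/721
condition number: (25/2) ÷ (25/721) = 360.5000
worst-case relative error ≤ 360.5000 × 1/308 = 1.1705
solve Ax = b  →  x = [27.6416 -8.2288]
‖b‖₂ = 2.2361 and ‖x‖₂ = 28.8404
with δb = [-0.0070 0.0020], A·Δx = δb → ‖Δx‖ = 0.2094
relative error = 0.0073
tightness: 0.0073 against a bound of 1.1705 (unrounded ratio ≈ 0.0062)

0.0073
1.1705


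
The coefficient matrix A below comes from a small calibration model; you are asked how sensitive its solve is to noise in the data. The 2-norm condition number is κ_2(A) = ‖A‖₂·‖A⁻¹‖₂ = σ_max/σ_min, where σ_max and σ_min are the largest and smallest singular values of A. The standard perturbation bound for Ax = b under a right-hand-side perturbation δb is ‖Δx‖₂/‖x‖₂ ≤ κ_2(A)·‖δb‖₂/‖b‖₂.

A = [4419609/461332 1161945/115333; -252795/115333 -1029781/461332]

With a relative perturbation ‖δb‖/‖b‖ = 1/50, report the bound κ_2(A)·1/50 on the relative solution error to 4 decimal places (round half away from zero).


5.8200

form AᵀA = [421658469/4365776 27670650/272861; 27670650/272861 464877389/4365776] with trace 15285101/75272 and determinant 1172889/2408704
solving λ² − 15285101/75272·λ + 1172889/2408704 = 0 gives λ = 3249/16, 361/150544
κ = σ_max/σ_min = (57/4)/(19/388) = 291.0000
κ_2(A)·‖δb‖/‖b‖ = 5.8200


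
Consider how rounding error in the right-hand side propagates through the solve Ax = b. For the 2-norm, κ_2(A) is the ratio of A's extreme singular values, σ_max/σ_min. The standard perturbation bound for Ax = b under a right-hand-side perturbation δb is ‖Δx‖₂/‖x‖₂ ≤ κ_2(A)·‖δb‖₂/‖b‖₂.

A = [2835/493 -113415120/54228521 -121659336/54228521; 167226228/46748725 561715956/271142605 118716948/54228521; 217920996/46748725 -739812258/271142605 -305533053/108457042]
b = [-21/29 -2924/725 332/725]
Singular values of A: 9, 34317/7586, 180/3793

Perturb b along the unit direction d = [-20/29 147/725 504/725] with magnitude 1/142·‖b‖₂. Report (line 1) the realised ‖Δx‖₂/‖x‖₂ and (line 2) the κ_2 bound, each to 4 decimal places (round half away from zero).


0.6866
1.3356

σ_max = 9, σ_min = 180/3793
κ = σ_max/σ_min = 9/(180/3793) = 189.6500
κ_2(A)·‖δb‖/‖b‖ = 1.3356
solve Ax = b  →  x = [-0.5141 -0.5020 -0.5271]
2-norm of b is 4.1231; of x, 0.8912
re-solving with b+δb shifts x by Δx of norm 0.6119
realised ‖Δx‖/‖x‖ = 0.6866
realised/bound (from unrounded values) ≈ 0.5141


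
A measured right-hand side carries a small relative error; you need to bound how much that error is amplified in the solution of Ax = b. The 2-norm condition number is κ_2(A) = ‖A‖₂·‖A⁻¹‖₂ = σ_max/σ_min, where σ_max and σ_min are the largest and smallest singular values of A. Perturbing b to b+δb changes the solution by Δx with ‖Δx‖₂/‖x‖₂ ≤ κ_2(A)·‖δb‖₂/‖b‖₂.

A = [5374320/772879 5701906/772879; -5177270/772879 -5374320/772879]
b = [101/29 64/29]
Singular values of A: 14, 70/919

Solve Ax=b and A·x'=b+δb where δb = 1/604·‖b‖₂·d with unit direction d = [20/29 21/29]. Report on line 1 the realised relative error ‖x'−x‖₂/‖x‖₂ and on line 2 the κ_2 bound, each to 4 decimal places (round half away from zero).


0.0017
0.3043

from the listed singular values, σ₁ = 14, σ_n = 70/919
κ_2(A) = 14 / (70/919) = 183.8000
κ_2(A)·‖δb‖/‖b‖ = 0.3043
solve Ax = b  →  x = [-37.9783 36.2685]
‖b‖ = 4.1231, ‖x‖ = 52.5143
re-solving with b+δb shifts x by Δx of norm 0.0896
realised ‖Δx‖/‖x‖ = 0.0017
tightness: 0.0017 against a bound of 0.3043 (unrounded ratio ≈ 0.0056)


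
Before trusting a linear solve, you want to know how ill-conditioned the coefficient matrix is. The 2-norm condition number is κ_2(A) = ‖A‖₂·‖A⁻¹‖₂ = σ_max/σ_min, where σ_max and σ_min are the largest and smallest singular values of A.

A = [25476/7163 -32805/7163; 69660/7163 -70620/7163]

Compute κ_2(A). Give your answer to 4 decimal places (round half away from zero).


23.7500

form AᵀA = [32553504/303601 -34054020/303601; -34054020/303601 35877825/303601] with trace 81369/361 and determinant 32400/361
solving λ² − 81369/361·λ + 32400/361 = 0 gives λ = 225, 144/361
σ_max=√225=15, σ_min=√(144/361)=(12/19) → κ = 23.7500


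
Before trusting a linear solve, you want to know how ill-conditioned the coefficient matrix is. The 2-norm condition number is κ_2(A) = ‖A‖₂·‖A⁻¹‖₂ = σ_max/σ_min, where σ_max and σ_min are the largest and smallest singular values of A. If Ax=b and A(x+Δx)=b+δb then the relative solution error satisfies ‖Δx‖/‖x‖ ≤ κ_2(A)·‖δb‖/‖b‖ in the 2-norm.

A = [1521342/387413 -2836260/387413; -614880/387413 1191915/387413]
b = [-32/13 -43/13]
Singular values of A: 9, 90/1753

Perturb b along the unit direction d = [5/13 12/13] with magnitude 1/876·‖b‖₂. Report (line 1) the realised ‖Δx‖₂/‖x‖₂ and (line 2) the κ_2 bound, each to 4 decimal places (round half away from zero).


0.0012
0.2001

largest singular value 9, smallest 90/1753
condition number: 9 ÷ (90/1753) = 175.3000
perturbation bound = 175.3000·1/876 = 0.2001
solve Ax = b  →  x = [-68.7974 -36.5660]
‖b‖₂ = 4.1231 and ‖x‖₂ = 77.9112
δb = ε·‖b‖·d = [0.0018 0.0043]; solving A·Δx = δb gives ‖Δx‖ = 0.0917
dividing the unrounded norms, ‖Δx‖/‖x‖ = 0.0012
tightness: 0.0012 against a bound of 0.2001 (unrounded ratio ≈ 0.0059)


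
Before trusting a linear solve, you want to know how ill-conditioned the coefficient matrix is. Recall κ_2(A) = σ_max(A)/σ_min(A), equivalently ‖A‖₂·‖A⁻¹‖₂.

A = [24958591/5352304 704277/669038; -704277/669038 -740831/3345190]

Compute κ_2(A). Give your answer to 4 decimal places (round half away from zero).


form AᵀA = [389456070577/17041735936 54766692351/10651084960; 54766692351/10651084960 3851571353/3328464050] with trace 6085308089/253446400 and determinant 5764801/1013785600
solving λ² − 6085308089/253446400·λ + 5764801/1013785600 = 0 gives λ = 2401/100, 2401/10137856
κ = σ_max/σ_min = (49/10)/(49/3184) = 318.4000

318.4000


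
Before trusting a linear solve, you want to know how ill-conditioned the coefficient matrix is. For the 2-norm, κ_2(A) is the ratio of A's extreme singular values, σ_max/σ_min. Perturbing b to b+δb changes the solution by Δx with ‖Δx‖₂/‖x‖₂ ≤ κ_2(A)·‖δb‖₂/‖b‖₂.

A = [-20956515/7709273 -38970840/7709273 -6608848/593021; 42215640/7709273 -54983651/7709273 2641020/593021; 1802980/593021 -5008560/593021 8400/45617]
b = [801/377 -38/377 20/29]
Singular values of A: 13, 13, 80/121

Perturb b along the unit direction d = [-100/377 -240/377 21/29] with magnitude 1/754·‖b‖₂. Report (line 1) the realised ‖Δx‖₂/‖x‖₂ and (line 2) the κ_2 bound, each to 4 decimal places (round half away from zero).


0.0261
0.0261

from the listed singular values, σ₁ = 13, σ_n = 80/121
condition number: 13 ÷ (80/121) = 19.6625
κ_2(A)·‖δb‖/‖b‖ = 0.0261
solve Ax = b  →  x = [-0.0250 -0.0938 -0.1420]
2-norm of b is 2.2361; of x, 0.1720
re-solving with b+δb shifts x by Δx of norm 0.0045
realised ‖Δx‖/‖x‖ = 0.0261
so the bound is sharp here: realised error equals the bound


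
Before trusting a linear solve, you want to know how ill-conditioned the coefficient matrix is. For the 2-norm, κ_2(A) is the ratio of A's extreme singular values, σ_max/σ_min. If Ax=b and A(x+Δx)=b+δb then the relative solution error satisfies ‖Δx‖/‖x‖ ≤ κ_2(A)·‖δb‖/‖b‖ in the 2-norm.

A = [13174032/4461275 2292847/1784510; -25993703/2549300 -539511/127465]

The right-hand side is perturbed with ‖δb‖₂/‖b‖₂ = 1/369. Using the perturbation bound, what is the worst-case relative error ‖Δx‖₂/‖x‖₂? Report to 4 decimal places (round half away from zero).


0.5952

form AᵀA = [57415742549041/509516150416 5980661006085/127379037604; 5980661006085/127379037604 2492291308525/127379037604] with trace 398727264989/3014888464 and determinant 4372515625/12059553856
λ_max, λ_min = (398727264989/3014888464 ± √158970249198691752920121/9089552450360279296)/2 = 529/4, 8265625/3014888464
so κ_2 = √((529/4) / (8265625/3014888464)) = 219.6320
perturbation bound = 219.6320·1/369 = 0.5952


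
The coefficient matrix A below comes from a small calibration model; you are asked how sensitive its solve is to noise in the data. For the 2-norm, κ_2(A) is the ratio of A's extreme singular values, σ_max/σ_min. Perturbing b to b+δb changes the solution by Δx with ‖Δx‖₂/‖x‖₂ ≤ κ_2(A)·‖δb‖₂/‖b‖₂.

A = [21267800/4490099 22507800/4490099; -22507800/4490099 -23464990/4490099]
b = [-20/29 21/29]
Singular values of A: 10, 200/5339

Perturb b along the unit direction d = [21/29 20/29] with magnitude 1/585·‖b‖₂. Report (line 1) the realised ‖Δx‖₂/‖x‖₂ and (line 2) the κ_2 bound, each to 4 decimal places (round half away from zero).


0.4563
0.4563

σ_max = 10, σ_min = 200/5339
κ_2(A) = 10 / (200/5339) = 266.9500
worst-case relative error ≤ 266.9500 × 1/585 = 0.4563
solve Ax = b  →  x = [-0.0690 -0.0724]
‖b‖ = 1.0000, ‖x‖ = 0.1000
re-solving with b+δb shifts x by Δx of norm 0.0456
realised ‖Δx‖/‖x‖ = 0.4563
so the bound is sharp here: realised error equals the bound


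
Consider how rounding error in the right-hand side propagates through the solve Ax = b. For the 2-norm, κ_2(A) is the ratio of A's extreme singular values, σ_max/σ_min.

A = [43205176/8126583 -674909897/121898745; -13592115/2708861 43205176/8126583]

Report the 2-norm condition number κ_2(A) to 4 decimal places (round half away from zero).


M = AᵀA = [4196667710761/78527171529 -66094932603392/1177907572935; -66094932603392/1177907572935 1041032100519049/17668613594025]. tr(M)=2360621088514/21009053025, det(M)=197262025/840362121
λ_max, λ_min = (2360621088514/21009053025 ± √5572117494702717835165696/441380309007261650625)/2 = 2809/25, 1755625/840362121
σ_max=√(2809/25)=(53/5), σ_min=√(1755625/840362121)=(1325/28989) → κ = 231.9120

231.9120


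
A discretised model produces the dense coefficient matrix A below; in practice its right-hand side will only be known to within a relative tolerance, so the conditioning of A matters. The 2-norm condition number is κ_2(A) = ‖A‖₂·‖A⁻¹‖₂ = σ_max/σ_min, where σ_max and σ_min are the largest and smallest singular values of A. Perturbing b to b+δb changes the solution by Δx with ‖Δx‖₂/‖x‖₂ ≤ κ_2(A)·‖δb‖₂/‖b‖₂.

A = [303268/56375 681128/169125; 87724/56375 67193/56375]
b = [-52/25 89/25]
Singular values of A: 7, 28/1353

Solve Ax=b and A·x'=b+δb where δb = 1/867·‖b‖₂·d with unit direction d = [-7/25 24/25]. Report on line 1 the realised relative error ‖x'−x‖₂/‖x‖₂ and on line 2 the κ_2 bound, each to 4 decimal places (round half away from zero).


σ_max = 7, σ_min = 28/1353
condition number: 7 ÷ (28/1353) = 338.2500
worst-case relative error ≤ 338.2500 × 1/867 = 0.3901
solve Ax = b  →  x = [-116.0857 154.5429]
2-norm of b is 4.1231; of x, 193.2858
Δx = A⁻¹·δb where δb = 1/867·4.1231·d; ‖Δx‖ = 0.2298
realised ‖Δx‖/‖x‖ = 0.0012
tightness: 0.0012 against a bound of 0.3901 (unrounded ratio ≈ 0.0030)

0.0012
0.3901


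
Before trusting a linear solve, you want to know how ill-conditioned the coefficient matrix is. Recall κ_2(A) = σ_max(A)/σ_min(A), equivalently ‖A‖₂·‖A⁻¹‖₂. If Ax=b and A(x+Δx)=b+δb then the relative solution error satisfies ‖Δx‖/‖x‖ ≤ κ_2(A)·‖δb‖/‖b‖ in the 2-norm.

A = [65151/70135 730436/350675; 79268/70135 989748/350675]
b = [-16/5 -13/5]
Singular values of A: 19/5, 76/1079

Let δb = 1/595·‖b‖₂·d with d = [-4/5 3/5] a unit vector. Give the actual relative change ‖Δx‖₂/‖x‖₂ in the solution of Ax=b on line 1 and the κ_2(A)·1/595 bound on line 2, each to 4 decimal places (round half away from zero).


σ_max = 19/5, σ_min = 76/1079
κ = σ_max/σ_min = (19/5)/(76/1079) = 53.9500
worst-case relative error ≤ 53.9500 × 1/595 = 0.0907
solve Ax = b  →  x = [-13.5101 4.4889]
2-norm of b is 4.1231; of x, 14.2363
δb = ε·‖b‖·d = [-0.0055 0.0042]; solving A·Δx = δb gives ‖Δx‖ = 0.0984
realised ‖Δx‖/‖x‖ = 0.0069
so the bound overstates the realised error by a factor of ≈ 13.1207 (computed from the unrounded values)

0.0069
0.0907


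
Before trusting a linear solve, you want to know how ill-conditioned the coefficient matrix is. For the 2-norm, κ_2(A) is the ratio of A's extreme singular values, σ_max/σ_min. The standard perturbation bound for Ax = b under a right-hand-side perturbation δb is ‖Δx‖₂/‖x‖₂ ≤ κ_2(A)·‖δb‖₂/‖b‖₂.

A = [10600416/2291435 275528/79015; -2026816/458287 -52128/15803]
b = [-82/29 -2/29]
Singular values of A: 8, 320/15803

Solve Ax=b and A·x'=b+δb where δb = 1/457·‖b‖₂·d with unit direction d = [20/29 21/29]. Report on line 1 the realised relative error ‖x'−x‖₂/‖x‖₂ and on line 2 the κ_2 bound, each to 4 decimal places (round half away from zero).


0.0031
0.8645

largest singular value 8, smallest 320/15803
κ_2(A) = 8 / (320/15803) = 395.0750
bound on ‖Δx‖/‖x‖: κ·ε = 395.0750·1/457 = 0.8645
solve Ax = b  →  x = [59.0613 -79.1650]
2-norm of b is 2.8284; of x, 98.7691
Δx = A⁻¹·δb where δb = 1/457·2.8284·d; ‖Δx‖ = 0.3056
dividing the unrounded norms, ‖Δx‖/‖x‖ = 0.0031
tightness: 0.0031 against a bound of 0.8645 (unrounded ratio ≈ 0.0036)


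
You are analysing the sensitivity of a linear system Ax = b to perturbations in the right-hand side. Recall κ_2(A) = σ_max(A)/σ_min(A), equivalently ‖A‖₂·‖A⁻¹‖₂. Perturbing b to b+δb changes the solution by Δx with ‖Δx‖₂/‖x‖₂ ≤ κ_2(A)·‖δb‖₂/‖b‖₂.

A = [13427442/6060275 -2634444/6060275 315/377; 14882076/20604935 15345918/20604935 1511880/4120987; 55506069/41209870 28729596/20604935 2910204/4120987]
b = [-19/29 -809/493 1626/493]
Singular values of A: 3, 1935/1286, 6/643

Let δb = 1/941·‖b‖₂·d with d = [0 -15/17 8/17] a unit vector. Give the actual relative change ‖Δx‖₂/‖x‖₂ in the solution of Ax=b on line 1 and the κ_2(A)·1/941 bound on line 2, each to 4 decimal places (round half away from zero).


0.0013
0.3417

σ_max = 3, σ_min = 6/643
condition number: 3 ÷ (6/643) = 321.5000
bound on ‖Δx‖/‖x‖: κ·ε = 321.5000·1/941 = 0.3417
solve Ax = b  →  x = [-118.7845 -33.2609 296.8974]
‖b‖₂ = 3.7417 and ‖x‖₂ = 321.5029
δb = ε·‖b‖·d = [0.0000 -0.0035 0.0019]; solving A·Δx = δb gives ‖Δx‖ = 0.4261
realised ‖Δx‖/‖x‖ = 0.0013
so the bound overstates the realised error by a factor of ≈ 257.7758 (computed from the unrounded values)


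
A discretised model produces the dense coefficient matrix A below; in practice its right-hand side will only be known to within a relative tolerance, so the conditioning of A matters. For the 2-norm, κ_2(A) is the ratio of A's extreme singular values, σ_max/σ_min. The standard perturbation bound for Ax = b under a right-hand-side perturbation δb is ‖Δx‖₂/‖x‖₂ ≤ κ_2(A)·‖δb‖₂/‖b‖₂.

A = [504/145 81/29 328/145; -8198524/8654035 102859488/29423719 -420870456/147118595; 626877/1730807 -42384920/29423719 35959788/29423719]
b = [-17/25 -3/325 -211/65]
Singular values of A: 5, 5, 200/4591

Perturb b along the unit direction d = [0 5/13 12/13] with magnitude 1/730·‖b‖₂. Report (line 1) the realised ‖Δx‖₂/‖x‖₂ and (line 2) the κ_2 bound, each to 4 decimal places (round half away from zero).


0.0015
0.1572

σ_max = 5, σ_min = 200/4591
κ_2(A) = 5 / (200/4591) = 114.7750
bound on ‖Δx‖/‖x‖: κ·ε = 114.7750·1/730 = 0.1572
solve Ax = b  →  x = [47.3483 -23.3556 -44.2168]
‖b‖₂ = 3.3166 and ‖x‖₂ = 68.8656
re-solving with b+δb shifts x by Δx of norm 0.1043
relative error = 0.0015
so the bound overstates the realised error by a factor of ≈ 103.8188 (computed from the unrounded values)


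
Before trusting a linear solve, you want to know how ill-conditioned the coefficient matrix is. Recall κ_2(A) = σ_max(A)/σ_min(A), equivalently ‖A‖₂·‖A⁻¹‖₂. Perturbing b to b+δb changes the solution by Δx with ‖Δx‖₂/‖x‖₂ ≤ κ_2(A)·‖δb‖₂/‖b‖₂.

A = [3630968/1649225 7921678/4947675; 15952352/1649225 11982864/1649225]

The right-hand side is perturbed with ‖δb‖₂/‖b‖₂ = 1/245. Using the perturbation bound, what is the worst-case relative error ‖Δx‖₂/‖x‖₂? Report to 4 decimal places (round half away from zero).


AᵀA = [159227521088/1618050625 358255772048/4854151875; 358255772048/4854151875 806100088708/14562455625]; tr = 17913182228/116499645, det = 3782742016/14562455625
λ_max, λ_min = (17913182228/116499645 ± √8021699887856783632144/339304182128150625)/2 = 3844/25, 984064/582498225
κ_2(A) = √(λ_max/λ_min) = √((3844/25) / (984064/582498225)) = 301.6875
κ_2(A)·‖δb‖/‖b‖ = 1.2314

1.2314


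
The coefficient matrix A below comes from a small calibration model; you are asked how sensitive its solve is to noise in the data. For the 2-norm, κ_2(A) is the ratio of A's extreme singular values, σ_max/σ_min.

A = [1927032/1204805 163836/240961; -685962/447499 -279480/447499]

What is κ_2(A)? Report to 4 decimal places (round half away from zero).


form AᵀA = [1431616740516/291691807225 119293473168/58338361445; 119293473168/58338361445 9944925264/11667672289] with trace 9942247764/1725987025 and determinant 129600/69039481
char-poly roots: 144/25 and 22500/69039481
κ = σ_max/σ_min = (12/5)/(150/8309) = 132.9440

132.9440


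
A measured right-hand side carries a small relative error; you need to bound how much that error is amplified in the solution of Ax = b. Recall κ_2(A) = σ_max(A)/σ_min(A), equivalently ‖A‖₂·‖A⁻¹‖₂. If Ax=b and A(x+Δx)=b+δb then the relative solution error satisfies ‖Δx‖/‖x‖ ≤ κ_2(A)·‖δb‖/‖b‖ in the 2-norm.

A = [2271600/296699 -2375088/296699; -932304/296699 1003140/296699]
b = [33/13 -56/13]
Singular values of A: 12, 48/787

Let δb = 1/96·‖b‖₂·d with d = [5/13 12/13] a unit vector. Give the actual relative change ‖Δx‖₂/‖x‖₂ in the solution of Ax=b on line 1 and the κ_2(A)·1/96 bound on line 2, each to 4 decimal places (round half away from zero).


σ_max = 12, σ_min = 48/787
κ_2(A) = 12 / (48/787) = 196.7500
κ_2(A)·‖δb‖/‖b‖ = 2.0495
solve Ax = b  →  x = [-35.3886 -34.1638]
‖b‖ = 5.0000, ‖x‖ = 49.1886
with δb = [0.0200 0.0481], A·Δx = δb → ‖Δx‖ = 0.8539
realised ‖Δx‖/‖x‖ = 0.0174
tightness: 0.0174 against a bound of 2.0495 (unrounded ratio ≈ 0.0085)

0.0174
2.0495


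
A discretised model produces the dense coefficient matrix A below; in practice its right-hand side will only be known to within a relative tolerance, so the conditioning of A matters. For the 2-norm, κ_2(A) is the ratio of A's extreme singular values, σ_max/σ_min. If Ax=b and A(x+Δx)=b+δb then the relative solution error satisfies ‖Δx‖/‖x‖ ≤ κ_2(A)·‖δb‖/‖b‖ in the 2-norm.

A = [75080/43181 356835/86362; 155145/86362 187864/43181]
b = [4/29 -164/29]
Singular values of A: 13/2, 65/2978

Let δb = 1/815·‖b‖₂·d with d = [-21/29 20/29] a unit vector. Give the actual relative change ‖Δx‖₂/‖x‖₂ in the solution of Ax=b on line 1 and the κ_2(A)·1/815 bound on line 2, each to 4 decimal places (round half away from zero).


0.0017
0.3654

σ_max = 13/2, σ_min = 65/2978
condition number: (13/2) ÷ (65/2978) = 297.8000
κ_2(A)·‖δb‖/‖b‖ = 0.3654
solve Ax = b  →  x = [168.9278 -71.0533]
2-norm of b is 5.6569; of x, 183.2626
Δx = A⁻¹·δb where δb = 1/815·5.6569·d; ‖Δx‖ = 0.3180
relative error = 0.0017
so the bound overstates the realised error by a factor of ≈ 210.5776 (computed from the unrounded values)


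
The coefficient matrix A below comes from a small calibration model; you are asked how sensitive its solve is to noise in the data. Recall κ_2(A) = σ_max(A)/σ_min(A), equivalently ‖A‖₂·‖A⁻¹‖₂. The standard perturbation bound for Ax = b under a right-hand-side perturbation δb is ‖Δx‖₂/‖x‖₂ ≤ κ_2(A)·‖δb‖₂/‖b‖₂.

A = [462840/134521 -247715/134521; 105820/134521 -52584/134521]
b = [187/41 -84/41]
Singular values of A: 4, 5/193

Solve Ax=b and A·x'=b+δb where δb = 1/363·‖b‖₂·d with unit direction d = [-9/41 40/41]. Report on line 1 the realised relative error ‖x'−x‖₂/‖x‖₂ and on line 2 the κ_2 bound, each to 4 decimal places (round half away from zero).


largest singular value 4, smallest 5/193
κ = σ_max/σ_min = 4/(5/193) = 154.4000
κ_2(A)·‖δb‖/‖b‖ = 0.4253
solve Ax = b  →  x = [-53.6118 -102.6471]
‖b‖₂ = 5.0000 and ‖x‖₂ = 115.8043
Δx = A⁻¹·δb where δb = 1/363·5.0000·d; ‖Δx‖ = 0.5317
dividing the unrounded norms, ‖Δx‖/‖x‖ = 0.0046
tightness: 0.0046 against a bound of 0.4253 (unrounded ratio ≈ 0.0108)

0.0046
0.4253


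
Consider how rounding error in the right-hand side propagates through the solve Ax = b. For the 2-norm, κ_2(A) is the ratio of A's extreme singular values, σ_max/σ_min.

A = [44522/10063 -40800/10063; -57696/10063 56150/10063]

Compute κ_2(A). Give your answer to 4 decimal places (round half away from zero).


M = AᵀA = [5311036900/101263969 -5056128000/101263969; -5056128000/101263969 4817462500/101263969]. tr(M)=12043400/120409, det(M)=250000/120409
λ_max, λ_min = (12043400/120409 ± √144923074560000/14498327281)/2 = 100, 2500/120409
κ = σ_max/σ_min = 10/(50/347) = 69.4000

69.4000


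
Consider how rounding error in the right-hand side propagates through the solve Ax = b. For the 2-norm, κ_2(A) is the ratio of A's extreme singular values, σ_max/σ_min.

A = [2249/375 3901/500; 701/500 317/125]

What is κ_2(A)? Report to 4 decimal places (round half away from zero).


24.6000

AᵀA = [136561/3600 3776/75; 3776/75 26921/400]; tr = 7577/72, det = 42025/2304
eigenvalues of AᵀA: λ = (tr ± √(tr²−4·det))/2 = 1681/16, 25/144
σ_max=√(1681/16)=(41/4), σ_min=√(25/144)=(5/12) → κ = 24.6000


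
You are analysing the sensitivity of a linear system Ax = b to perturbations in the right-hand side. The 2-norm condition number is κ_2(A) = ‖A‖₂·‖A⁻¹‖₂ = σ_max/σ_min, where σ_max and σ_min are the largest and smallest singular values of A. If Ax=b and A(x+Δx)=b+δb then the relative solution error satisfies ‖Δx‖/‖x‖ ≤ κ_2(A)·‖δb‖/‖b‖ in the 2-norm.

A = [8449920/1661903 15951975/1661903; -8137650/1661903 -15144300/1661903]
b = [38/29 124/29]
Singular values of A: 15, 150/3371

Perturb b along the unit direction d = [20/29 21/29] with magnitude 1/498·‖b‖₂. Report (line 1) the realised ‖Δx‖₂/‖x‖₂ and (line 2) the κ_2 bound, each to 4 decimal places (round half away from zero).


0.0022
0.6769

from the listed singular values, σ₁ = 15, σ_n = 150/3371
condition number: 15 ÷ (150/3371) = 337.1000
worst-case relative error ≤ 337.1000 × 1/498 = 0.6769
solve Ax = b  →  x = [-79.3804 42.1851]
2-norm of b is 4.4721; of x, 89.8934
δb = ε·‖b‖·d = [0.0062 0.0065]; solving A·Δx = δb gives ‖Δx‖ = 0.2018
relative error = 0.0022
so the bound overstates the realised error by a factor of ≈ 301.5117 (computed from the unrounded values)


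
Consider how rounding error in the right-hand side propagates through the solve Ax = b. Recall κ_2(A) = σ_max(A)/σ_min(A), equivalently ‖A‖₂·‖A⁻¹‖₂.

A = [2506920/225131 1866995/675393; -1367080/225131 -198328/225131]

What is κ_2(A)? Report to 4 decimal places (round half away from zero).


24.2250

M = AᵀA = [28212995200/175377049 6336560360/175377049; 6336560360/175377049 13286077129/1578393441]. tr(M)=158954809/938961, det(M)=45697600/938961
eigenvalues of AᵀA: λ = (tr ± √(tr²−4·det))/2 = 169, 270400/938961
σ_max=√169=13, σ_min=√(270400/938961)=(520/969) → κ = 24.2250


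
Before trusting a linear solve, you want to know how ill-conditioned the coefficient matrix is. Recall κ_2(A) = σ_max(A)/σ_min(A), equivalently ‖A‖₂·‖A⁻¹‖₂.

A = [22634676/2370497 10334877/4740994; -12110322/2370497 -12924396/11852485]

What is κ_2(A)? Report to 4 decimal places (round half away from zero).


form AᵀA = [2280236873940/19443792481 2565173280978/97218962405; 2565173280978/97218962405 11551564404801/1944379248100] with trace 142519483521/1156680100 and determinant 151807041/289170025
λ_max, λ_min = (142519483521/1156680100 ± √20308993708158757211841/1337908853736010000)/2 = 12321/100, 49284/11566801
κ_2(A) = √(λ_max/λ_min) = √((12321/100) / (49284/11566801)) = 170.0500

170.0500


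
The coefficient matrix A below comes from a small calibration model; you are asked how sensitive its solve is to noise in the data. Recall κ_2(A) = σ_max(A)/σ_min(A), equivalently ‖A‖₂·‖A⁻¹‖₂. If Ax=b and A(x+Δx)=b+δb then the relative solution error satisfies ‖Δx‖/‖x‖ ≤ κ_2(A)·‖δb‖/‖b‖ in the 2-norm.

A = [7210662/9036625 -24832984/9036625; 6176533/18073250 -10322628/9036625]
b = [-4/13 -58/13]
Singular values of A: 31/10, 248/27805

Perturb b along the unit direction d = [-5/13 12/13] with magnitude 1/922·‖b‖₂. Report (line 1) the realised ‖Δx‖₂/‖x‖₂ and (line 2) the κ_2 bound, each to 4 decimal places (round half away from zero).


0.0012
0.3770

σ_max = 31/10, σ_min = 248/27805
κ = σ_max/σ_min = (31/10)/(248/27805) = 347.5625
perturbation bound = 347.5625·1/922 = 0.3770
solve Ax = b  →  x = [-430.7097 -124.9516]
‖b‖ = 4.4721, ‖x‖ = 448.4682
δb = ε·‖b‖·d = [-0.0019 0.0045]; solving A·Δx = δb gives ‖Δx‖ = 0.5438
relative error = 0.0012
so the bound overstates the realised error by a factor of ≈ 310.8697 (computed from the unrounded values)


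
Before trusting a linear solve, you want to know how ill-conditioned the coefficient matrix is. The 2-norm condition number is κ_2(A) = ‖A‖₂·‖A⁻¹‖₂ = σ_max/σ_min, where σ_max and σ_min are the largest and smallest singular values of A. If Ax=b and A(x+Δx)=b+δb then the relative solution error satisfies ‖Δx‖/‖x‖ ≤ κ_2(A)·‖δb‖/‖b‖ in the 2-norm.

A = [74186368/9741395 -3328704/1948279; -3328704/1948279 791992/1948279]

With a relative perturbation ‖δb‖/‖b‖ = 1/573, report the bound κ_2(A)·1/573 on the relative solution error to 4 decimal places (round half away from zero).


M = AᵀA = [3438800687104/56451384025 -154744791552/11290276805; -154744791552/11290276805 6964617280/2258055361]. tr(M)=2149265984/33582025, det(M)=1048576/33582025
eigenvalues of AᵀA: λ = (tr ± √(tr²−4·det))/2 = 64, 16384/33582025
κ_2(A) = √(λ_max/λ_min) = √(64 / (16384/33582025)) = 362.1875
perturbation bound = 362.1875·1/573 = 0.6321

0.6321


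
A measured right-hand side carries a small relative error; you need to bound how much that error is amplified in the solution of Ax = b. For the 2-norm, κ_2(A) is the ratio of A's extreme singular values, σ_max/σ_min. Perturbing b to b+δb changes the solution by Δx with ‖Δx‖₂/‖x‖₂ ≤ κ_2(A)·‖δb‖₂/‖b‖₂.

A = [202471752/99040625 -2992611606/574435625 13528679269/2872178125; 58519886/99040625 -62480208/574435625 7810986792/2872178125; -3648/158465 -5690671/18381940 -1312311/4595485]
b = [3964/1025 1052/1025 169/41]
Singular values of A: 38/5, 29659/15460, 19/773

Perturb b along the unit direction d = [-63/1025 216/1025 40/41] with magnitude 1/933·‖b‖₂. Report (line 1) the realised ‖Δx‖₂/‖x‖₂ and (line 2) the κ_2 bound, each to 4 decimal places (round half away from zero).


0.0015
0.3314

from the listed singular values, σ₁ = 38/5, σ_n = 19/773
condition number: (38/5) ÷ (19/773) = 309.2000
bound on ‖Δx‖/‖x‖: κ·ε = 309.2000·1/933 = 0.3314
solve Ax = b  →  x = [-156.0800 -32.1510 33.0027]
‖b‖ = 5.7446, ‖x‖ = 162.7385
with δb = [-0.0004 0.0013 0.0060], A·Δx = δb → ‖Δx‖ = 0.2505
realised ‖Δx‖/‖x‖ = 0.0015
tightness: 0.0015 against a bound of 0.3314 (unrounded ratio ≈ 0.0046)


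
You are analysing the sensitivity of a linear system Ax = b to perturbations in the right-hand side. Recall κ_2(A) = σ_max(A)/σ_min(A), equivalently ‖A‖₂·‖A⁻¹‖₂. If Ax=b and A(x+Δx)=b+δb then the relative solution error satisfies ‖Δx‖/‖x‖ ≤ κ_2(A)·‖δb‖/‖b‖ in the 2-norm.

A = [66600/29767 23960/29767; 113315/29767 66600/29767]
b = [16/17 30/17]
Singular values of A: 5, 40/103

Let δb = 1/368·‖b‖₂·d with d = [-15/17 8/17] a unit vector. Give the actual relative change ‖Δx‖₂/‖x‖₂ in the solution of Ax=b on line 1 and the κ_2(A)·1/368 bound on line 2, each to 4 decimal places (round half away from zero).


σ_max = 5, σ_min = 40/103
condition number: 5 ÷ (40/103) = 12.8750
perturbation bound = 12.8750·1/368 = 0.0350
solve Ax = b  →  x = [0.3529 0.1882]
‖b‖ = 2.0000, ‖x‖ = 0.4000
re-solving with b+δb shifts x by Δx of norm 0.0140
realised ‖Δx‖/‖x‖ = 0.0350
realised/bound = 1 exactly: the bound is attained for this b and d

0.0350
0.0350


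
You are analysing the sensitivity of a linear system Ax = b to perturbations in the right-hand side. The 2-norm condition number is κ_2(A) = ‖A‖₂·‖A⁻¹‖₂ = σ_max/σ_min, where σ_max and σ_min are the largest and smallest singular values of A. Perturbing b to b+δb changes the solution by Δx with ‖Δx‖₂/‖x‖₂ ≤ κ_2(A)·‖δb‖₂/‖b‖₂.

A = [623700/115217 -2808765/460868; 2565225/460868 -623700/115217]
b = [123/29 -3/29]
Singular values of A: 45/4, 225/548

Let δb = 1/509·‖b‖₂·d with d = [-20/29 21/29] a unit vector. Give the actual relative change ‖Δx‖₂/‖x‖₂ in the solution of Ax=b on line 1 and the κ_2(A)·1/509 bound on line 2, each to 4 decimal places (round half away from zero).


0.0028
0.0538

σ_max = 45/4, σ_min = 225/548
κ_2(A) = (45/4) / (225/548) = 27.4000
bound on ‖Δx‖/‖x‖: κ·ε = 27.4000·1/509 = 0.0538
solve Ax = b  →  x = [-5.1071 -5.2322]
2-norm of b is 4.2426; of x, 7.3115
re-solving with b+δb shifts x by Δx of norm 0.0203
realised ‖Δx‖/‖x‖ = 0.0028
so the bound overstates the realised error by a factor of ≈ 19.3876 (computed from the unrounded values)


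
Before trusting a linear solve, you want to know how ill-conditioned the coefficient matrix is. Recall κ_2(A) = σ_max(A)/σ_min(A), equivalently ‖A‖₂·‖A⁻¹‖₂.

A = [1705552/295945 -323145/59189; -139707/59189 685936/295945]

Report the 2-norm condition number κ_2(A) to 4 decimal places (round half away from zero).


AᵀA = [20099756041/518245225 -3828228768/103649045; -3828228768/103649045 18231215809/518245225]; tr = 1823114/24649, det = 3418801/15405625
eigenvalues of AᵀA: λ = (tr ± √(tr²−4·det))/2 = 1849/25, 1849/616225
so κ_2 = √((1849/25) / (1849/616225)) = 157.0000

157.0000


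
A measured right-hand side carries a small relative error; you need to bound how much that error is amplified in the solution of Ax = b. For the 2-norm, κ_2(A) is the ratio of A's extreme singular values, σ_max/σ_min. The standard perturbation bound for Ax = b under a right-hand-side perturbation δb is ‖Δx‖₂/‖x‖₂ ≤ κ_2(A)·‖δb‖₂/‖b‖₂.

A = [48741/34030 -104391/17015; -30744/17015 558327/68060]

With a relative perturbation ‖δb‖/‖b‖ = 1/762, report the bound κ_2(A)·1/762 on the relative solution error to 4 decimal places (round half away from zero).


0.2178

M = AᵀA = [246258369/46321636 -546828975/23160818; -546828975/23160818 19443549321/185286544]. tr(M)=12152637/110224, det(M)=194481/440896
solving λ² − 12152637/110224·λ + 194481/440896 = 0 gives λ = 441/4, 441/110224
so κ_2 = √((441/4) / (441/110224)) = 166.0000
κ_2(A)·‖δb‖/‖b‖ = 0.2178


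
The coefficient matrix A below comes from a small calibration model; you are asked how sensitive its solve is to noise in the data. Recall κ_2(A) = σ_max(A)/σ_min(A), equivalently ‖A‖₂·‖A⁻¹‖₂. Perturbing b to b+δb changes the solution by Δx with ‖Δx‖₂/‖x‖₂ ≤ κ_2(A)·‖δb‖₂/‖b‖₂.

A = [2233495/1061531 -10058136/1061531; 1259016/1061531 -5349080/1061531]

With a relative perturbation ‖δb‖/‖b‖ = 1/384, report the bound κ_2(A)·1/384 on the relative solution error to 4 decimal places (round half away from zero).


0.4958

AᵀA = [22746094129/3899128249 -101035895400/3899128249; -101035895400/3899128249 449061441664/3899128249]; tr = 280670753/2319529, det = 937024/2319529
eigenvalues of AᵀA: λ = (tr ± √(tr²−4·det))/2 = 121, 7744/2319529
so κ_2 = √(121 / (7744/2319529)) = 190.3750
perturbation bound = 190.3750·1/384 = 0.4958


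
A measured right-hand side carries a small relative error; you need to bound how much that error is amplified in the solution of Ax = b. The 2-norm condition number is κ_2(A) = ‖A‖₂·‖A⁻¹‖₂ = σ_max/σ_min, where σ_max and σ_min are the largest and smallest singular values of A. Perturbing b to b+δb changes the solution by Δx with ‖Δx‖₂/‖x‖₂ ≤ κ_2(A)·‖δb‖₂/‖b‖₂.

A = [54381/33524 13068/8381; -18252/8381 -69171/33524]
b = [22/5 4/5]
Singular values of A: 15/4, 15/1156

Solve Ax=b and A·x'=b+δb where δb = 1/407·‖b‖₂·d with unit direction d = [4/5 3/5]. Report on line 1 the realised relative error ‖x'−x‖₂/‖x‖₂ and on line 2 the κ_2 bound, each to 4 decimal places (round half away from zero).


largest singular value 15/4, smallest 15/1156
κ_2(A) = (15/4) / (15/1156) = 289.0000
worst-case relative error ≤ 289.0000 × 1/407 = 0.7101
solve Ax = b  →  x = [-212.2115 223.5954]
2-norm of b is 4.4721; of x, 308.2671
re-solving with b+δb shifts x by Δx of norm 0.8468
realised ‖Δx‖/‖x‖ = 0.0027
so the bound overstates the realised error by a factor of ≈ 258.4898 (computed from the unrounded values)

0.0027
0.7101


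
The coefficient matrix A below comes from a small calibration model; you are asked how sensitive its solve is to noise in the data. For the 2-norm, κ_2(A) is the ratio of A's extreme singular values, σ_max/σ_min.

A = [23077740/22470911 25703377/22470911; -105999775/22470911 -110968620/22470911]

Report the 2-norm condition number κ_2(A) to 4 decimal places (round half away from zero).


AᵀA = [241410785525/10357993829 253458011520/10357993829; 253458011520/10357993829 266153115221/10357993829]; tr = 17502203474/357172201, det = 37515625/357172201
char-poly roots: 49 and 765625/357172201
κ = σ_max/σ_min = 7/(875/18899) = 151.1920

151.1920


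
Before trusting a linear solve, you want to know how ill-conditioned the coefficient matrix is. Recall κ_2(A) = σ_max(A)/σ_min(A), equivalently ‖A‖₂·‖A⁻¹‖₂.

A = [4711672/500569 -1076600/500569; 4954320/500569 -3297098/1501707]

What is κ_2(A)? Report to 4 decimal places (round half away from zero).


315.7500

AᵀA = [55582805824/297942121 -12505999520/297942121; -12505999520/297942121 25329920644/2681479089]; tr = 312656260/1595169, det = 614656/1595169
eigenvalues of AᵀA: λ = (tr ± √(tr²−4·det))/2 = 196, 3136/1595169
so κ_2 = √(196 / (3136/1595169)) = 315.7500


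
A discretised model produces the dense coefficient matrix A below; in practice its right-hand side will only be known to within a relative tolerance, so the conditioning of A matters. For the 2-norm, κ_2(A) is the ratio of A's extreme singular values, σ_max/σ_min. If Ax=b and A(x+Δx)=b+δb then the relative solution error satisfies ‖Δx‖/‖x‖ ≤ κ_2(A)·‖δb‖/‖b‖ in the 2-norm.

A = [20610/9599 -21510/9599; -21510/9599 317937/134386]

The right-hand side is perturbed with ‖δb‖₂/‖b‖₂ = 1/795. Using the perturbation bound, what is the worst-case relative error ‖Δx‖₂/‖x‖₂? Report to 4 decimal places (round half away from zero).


0.4372

form AᵀA = [30601800/3177269 -224919315/22240883; -224919315/22240883 6612732261/622744724] with trace 434851209/21473956 and determinant 18225/5368489
λ_max, λ_min = (434851209/21473956 ± √189089312163192081/461130786289936)/2 = 81/4, 900/5368489
κ_2(A) = √(λ_max/λ_min) = √((81/4) / (900/5368489)) = 347.5500
bound on ‖Δx‖/‖x‖: κ·ε = 347.5500·1/795 = 0.4372


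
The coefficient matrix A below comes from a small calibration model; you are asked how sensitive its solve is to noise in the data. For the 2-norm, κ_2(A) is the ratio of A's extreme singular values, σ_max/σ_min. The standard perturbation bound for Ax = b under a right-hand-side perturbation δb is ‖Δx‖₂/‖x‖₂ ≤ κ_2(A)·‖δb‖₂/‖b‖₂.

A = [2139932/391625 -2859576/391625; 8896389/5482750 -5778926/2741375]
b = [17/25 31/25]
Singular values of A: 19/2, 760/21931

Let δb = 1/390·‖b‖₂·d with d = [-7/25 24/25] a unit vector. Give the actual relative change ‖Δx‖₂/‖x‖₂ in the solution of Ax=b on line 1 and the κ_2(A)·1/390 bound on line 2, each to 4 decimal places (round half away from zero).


0.0036
0.7029

σ_max = 19/2, σ_min = 760/21931
κ_2(A) = (19/2) / (760/21931) = 274.1375
κ_2(A)·‖δb‖/‖b‖ = 0.7029
solve Ax = b  →  x = [23.1484 17.2297]
‖b‖ = 1.4142, ‖x‖ = 28.8568
with δb = [-0.0010 0.0035], A·Δx = δb → ‖Δx‖ = 0.1046
realised ‖Δx‖/‖x‖ = 0.0036
so the bound overstates the realised error by a factor of ≈ 193.8458 (computed from the unrounded values)
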